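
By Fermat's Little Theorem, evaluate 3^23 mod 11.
By Fermat: 3^{10} ≡ 1 (mod 11). 23 = 2×10 + 3. So 3^{23} ≡ 3^{3} ≡ 5 (mod 11)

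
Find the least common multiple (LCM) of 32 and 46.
736

First find GCD(32, 46) using the Euclidean algorithm:
32 = 0 × 46 + 32
46 = 1 × 32 + 14
32 = 2 × 14 + 4
14 = 3 × 4 + 2
4 = 2 × 2 + 0
GCD(32, 46) = 2

LCM formula: LCM(a, b) = (a × b) / GCD(a, b)
LCM(32, 46) = (32 × 46) / 2
LCM(32, 46) = 1472 / 2
LCM(32, 46) = 736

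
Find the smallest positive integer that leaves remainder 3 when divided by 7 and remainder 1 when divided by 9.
M = 7 × 9 = 63. M₁ = 9, y₁ ≡ 4 (mod 7). M₂ = 7, y₂ ≡ 4 (mod 9). r = 3×9×4 + 1×7×4 ≡ 10 (mod 63). The smallest positive such number is 10.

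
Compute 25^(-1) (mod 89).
57

Using Extended Euclidean Algorithm:
gcd(25, 89) = 1
Bezout coefficients: 25 × -32 + 89 × 9 = 1
So 25 × -32 ≡ 1 (mod 89)
The inverse is -32 mod 89 = 57
Verification: 25 × 57 = 1425 = 16 × 89 + 1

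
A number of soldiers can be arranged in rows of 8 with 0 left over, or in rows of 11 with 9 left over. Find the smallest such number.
M = 8 × 11 = 88. M₁ = 11, y₁ ≡ 3 (mod 8). M₂ = 8, y₂ ≡ 7 (mod 11). m = 0×11×3 + 9×8×7 ≡ 64 (mod 88). The smallest positive such number is 64.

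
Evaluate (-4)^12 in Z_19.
Using repeated squaring. (-4) ≡ 15 (mod 19). 12 = 8 + 4 (binary 1100). Repeated squaring mod 19: 15^1 ≡ 15; 15^2 ≡ 15² = 225 ≡ 16; 15^4 ≡ 16² = 256 ≡ 9; 15^8 ≡ 9² = 81 ≡ 5. Multiply: (-4)^12 ≡ 15^8 × 15^4 ≡ 5 × 9 (mod 19): 5 × 9 = 45 ≡ 7. So (-4)^12 ≡ 7 (mod 19).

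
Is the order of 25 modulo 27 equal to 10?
No, the actual order is 9, not 10.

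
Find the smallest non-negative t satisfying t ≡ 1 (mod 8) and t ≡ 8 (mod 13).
M = 8 × 13 = 104. M₁ = 13, y₁ ≡ 5 (mod 8). M₂ = 8, y₂ ≡ 5 (mod 13). t = 1×13×5 + 8×8×5 ≡ 73 (mod 104)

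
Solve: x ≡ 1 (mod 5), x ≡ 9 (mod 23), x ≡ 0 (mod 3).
M = 5 × 23 × 3 = 345. M₁ = 69, y₁ ≡ 4 (mod 5). M₂ = 15, y₂ ≡ 20 (mod 23). M₃ = 115, y₃ ≡ 1 (mod 3). x = 1×69×4 + 9×15×20 + 0×115×1 ≡ 216 (mod 345)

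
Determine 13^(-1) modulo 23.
13^(-1) ≡ 16 (mod 23). Verification: 13 × 16 = 208 ≡ 1 (mod 23)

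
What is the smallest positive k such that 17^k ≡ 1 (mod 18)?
Powers of 17 mod 18: 17^1≡17, 17^2≡1. Order = 2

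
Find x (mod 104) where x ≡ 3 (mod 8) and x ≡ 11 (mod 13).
M = 8 × 13 = 104. M₁ = 13, y₁ ≡ 5 (mod 8). M₂ = 8, y₂ ≡ 5 (mod 13). x = 3×13×5 + 11×8×5 ≡ 11 (mod 104)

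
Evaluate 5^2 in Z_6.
2 = 2 (binary 10). Repeated squaring mod 6: 5^1 ≡ 5; 5^2 ≡ 5² = 25 ≡ 1. So 5^2 ≡ 1 (mod 6).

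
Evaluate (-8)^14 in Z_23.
Using repeated squaring. (-8) ≡ 15 (mod 23). 14 = 8 + 4 + 2 (binary 1110). Repeated squaring mod 23: 15^1 ≡ 15; 15^2 ≡ 15² = 225 ≡ 18; 15^4 ≡ 18² = 324 ≡ 2; 15^8 ≡ 2² = 4 ≡ 4. Multiply: (-8)^14 ≡ 15^8 × 15^4 × 15^2 ≡ 4 × 2 × 18 (mod 23): 4 × 2 = 8 ≡ 8; 8 × 18 = 144 ≡ 6. So (-8)^14 ≡ 6 (mod 23).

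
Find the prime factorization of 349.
349

Divide by primes starting from smallest:
349 ÷ 349 = 1

349 = 349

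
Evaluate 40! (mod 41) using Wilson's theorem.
By Wilson's theorem, (40)! ≡ -1 ≡ 40 (mod 41)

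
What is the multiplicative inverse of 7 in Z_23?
7^(-1) ≡ 10 (mod 23). Verification: 7 × 10 = 70 ≡ 1 (mod 23)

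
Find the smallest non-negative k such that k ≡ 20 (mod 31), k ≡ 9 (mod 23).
423

Using the Chinese Remainder Theorem:
M = product of moduli = 713
For equation 1: M_1 = 23, 23 ≡ 23 (mod 31), inverse of 23 mod 31 is 27 (check: 23 × 27 = 621 ≡ 1 (mod 31))
For equation 2: M_2 = 31, 31 ≡ 8 (mod 23), inverse of 31 mod 23 is 3 (check: 8 × 3 = 24 ≡ 1 (mod 23))
Combine: k ≡ Σ r_i×M_i×(M_i⁻¹ mod m_i) = 20×23×27 + 9×31×3 = 12420 + 837 = 13257
13257 mod 713 = 423
k ≡ 423 (mod 713)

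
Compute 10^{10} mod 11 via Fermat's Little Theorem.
1

By Fermat's Little Theorem, a^(p-1) ≡ 1 (mod p) for prime p and gcd(a, p) = 1
Here p = 11, so 10^10 ≡ 1 (mod 11)
We can reduce the exponent: 10 mod 10 = 0
So 10^10 ≡ 10^0 (mod 11)
Computing: 10^0 mod 11 = 1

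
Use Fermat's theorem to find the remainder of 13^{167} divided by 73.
33

By Fermat's Little Theorem, a^(p-1) ≡ 1 (mod p) for prime p and gcd(a, p) = 1
Here p = 73, so 13^72 ≡ 1 (mod 73)
We can reduce the exponent: 167 mod 72 = 23
So 13^167 ≡ 13^23 (mod 73)
Computing: 13^23 mod 73 = 33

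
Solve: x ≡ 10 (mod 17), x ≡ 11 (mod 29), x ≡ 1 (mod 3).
M = 17 × 29 × 3 = 1479. M₁ = 87, y₁ ≡ 9 (mod 17). M₂ = 51, y₂ ≡ 4 (mod 29). M₃ = 493, y₃ ≡ 1 (mod 3). x = 10×87×9 + 11×51×4 + 1×493×1 ≡ 214 (mod 1479)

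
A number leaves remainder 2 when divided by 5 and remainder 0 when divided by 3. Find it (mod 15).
M = 5 × 3 = 15. M₁ = 3, y₁ ≡ 2 (mod 5). M₂ = 5, y₂ ≡ 2 (mod 3). z = 2×3×2 + 0×5×2 ≡ 12 (mod 15)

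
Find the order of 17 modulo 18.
Powers of 17 mod 18: 17^1≡17, 17^2≡1. Order = 2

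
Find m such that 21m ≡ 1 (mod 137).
21^(-1) ≡ 124 (mod 137). Verification: 21 × 124 = 2604 ≡ 1 (mod 137)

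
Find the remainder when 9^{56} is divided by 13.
By Fermat: 9^{12} ≡ 1 (mod 13). 56 = 4×12 + 8. So 9^{56} ≡ 9^{8} ≡ 3 (mod 13)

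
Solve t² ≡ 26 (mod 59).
The square roots of 26 mod 59 are 12 and 47. Verify: 12² = 144 ≡ 26 (mod 59)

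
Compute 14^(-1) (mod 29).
14^(-1) ≡ 27 (mod 29). Verification: 14 × 27 = 378 ≡ 1 (mod 29)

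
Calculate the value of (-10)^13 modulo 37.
Using repeated squaring. (-10) ≡ 27 (mod 37). 13 = 8 + 4 + 1 (binary 1101). Repeated squaring mod 37: 27^1 ≡ 27; 27^2 ≡ 27² = 729 ≡ 26; 27^4 ≡ 26² = 676 ≡ 10; 27^8 ≡ 10² = 100 ≡ 26. Multiply: (-10)^13 ≡ 27^8 × 27^4 × 27^1 ≡ 26 × 10 × 27 (mod 37): 26 × 10 = 260 ≡ 1; 1 × 27 = 27 ≡ 27. So (-10)^13 ≡ 27 (mod 37).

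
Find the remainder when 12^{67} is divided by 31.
By Fermat: 12^{30} ≡ 1 (mod 31). 67 = 2×30 + 7. So 12^{67} ≡ 12^{7} ≡ 24 (mod 31)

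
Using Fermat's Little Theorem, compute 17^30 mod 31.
By Fermat's Little Theorem, 17^{30} ≡ 1 (mod 31) since 31 is prime and gcd(17, 31) = 1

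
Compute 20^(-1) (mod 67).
20^(-1) ≡ 57 (mod 67). Verification: 20 × 57 = 1140 ≡ 1 (mod 67)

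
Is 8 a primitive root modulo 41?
No

To verify, check if 8^(40/q) ≢ 1 (mod 41) for each prime divisor q of 40
Divisors of 40 = 40: [1, 2, 4, 5, 8, 10, 20, 40]
  8^(40/2) = 8^20 ≡ 1 (mod 41)
  8^(40/5) = 8^8 ≡ 16 (mod 41)
Conclusion: 8 is not a primitive root modulo 41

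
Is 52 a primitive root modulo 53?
No

To verify, check if 52^(52/q) ≢ 1 (mod 53) for each prime divisor q of 52
Divisors of 52 = 52: [1, 2, 4, 13, 26, 52]
  52^(52/2) = 52^26 ≡ 1 (mod 53)
  52^(52/13) = 52^4 ≡ 1 (mod 53)
Conclusion: 52 is not a primitive root modulo 53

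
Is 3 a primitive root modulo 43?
p - 1 = 42 has prime divisors 2, 3, 7. Check 3^(42/q) mod 43 for each: 3^(42/2) = 3^21 ≡ 42, 3^(42/3) = 3^14 ≡ 36, 3^(42/7) = 3^6 ≡ 41 (mod 43). None of these is 1, so 3 has order 42 = φ(43), so it is a primitive root mod 43.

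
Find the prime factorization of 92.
2^2 × 23

Divide by primes starting from smallest:
92 ÷ 2 = 46
46 ÷ 2 = 23
23 ÷ 23 = 1

92 = 2^2 × 23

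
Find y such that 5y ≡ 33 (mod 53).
49

Since gcd(5, 53) = 1 divides 33, a solution exists.
Multiply both sides by the inverse of 5 mod 53:
  5^(-1) mod 53 = 32
  x ≡ 32 × 33 ≡ 1056 ≡ 49 (mod 53)
Verification: 5 × 49 = 245 = 4 × 53 + 33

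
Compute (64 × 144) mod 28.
4

(64 × 144) = 9216
9216 mod 28 = 4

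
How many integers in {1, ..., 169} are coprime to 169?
156

Prime factorization: 169 = 13^2
Using the formula φ(n) = n × Π(1 - 1/p) for each prime factor p:
φ(169) = 169 × (1 - 1/13)
φ(169) = 156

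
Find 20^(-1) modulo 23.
15

Using Extended Euclidean Algorithm:
gcd(20, 23) = 1
Bezout coefficients: 20 × -8 + 23 × 7 = 1
So 20 × -8 ≡ 1 (mod 23)
The inverse is -8 mod 23 = 15
Verification: 20 × 15 = 300 = 13 × 23 + 1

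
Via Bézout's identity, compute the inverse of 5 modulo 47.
Extended GCD: 5(19) + 47(-2) = 1. So 5^(-1) ≡ 19 ≡ 19 (mod 47). Verify: 5 × 19 = 95 ≡ 1 (mod 47)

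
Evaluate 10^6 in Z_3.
10 ≡ 1 (mod 3). 6 = 4 + 2 (binary 110). Repeated squaring mod 3: 1^1 ≡ 1; 1^2 ≡ 1² = 1 ≡ 1; 1^4 ≡ 1² = 1 ≡ 1. Multiply: 10^6 ≡ 1^4 × 1^2 ≡ 1 × 1 (mod 3): 1 × 1 = 1 ≡ 1. So 10^6 ≡ 1 (mod 3).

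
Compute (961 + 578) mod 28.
27

(961 + 578) = 1539
1539 mod 28 = 27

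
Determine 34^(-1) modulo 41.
34^(-1) ≡ 35 (mod 41). Verification: 34 × 35 = 1190 ≡ 1 (mod 41)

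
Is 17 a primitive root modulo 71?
No

To verify, check if 17^(70/q) ≢ 1 (mod 71) for each prime divisor q of 70
Divisors of 70 = 70: [1, 2, 5, 7, 10, 14, 35, 70]
  17^(70/2) = 17^35 ≡ 70 (mod 71)
  17^(70/5) = 17^14 ≡ 25 (mod 71)
  17^(70/7) = 17^10 ≡ 1 (mod 71)
Conclusion: 17 is not a primitive root modulo 71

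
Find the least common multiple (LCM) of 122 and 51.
6222

First find GCD(122, 51) using the Euclidean algorithm:
122 = 2 × 51 + 20
51 = 2 × 20 + 11
20 = 1 × 11 + 9
11 = 1 × 9 + 2
9 = 4 × 2 + 1
2 = 2 × 1 + 0
GCD(122, 51) = 1

LCM formula: LCM(a, b) = (a × b) / GCD(a, b)
LCM(122, 51) = (122 × 51) / 1
LCM(122, 51) = 6222 / 1
LCM(122, 51) = 6222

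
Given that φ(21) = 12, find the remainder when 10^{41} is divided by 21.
By Euler: 10^{12} ≡ 1 (mod 21) since gcd(10, 21) = 1. 41 = 3×12 + 5. So 10^{41} ≡ 10^{5} ≡ 19 (mod 21)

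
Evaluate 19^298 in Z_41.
Using Fermat: 19^{40} ≡ 1 (mod 41). 298 ≡ 18 (mod 40). So 19^{298} ≡ 19^{18} ≡ 36 (mod 41)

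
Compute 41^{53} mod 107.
1

Using successive squaring:
Binary expansion of 53: 110101
Powers of 41 mod 107 (each is the square of the previous):
  41^1 ≡ 41 (mod 107)
  41^2 ≡ 41² = 1681 ≡ 76 (mod 107)
  41^4 ≡ 76² = 5776 ≡ 105 (mod 107)
  41^8 ≡ 105² = 11025 ≡ 4 (mod 107)
  41^16 ≡ 4² = 16 ≡ 16 (mod 107)
  41^32 ≡ 16² = 256 ≡ 42 (mod 107)
53 = 32 + 16 + 4 + 1, so 41^53 = 41^32 × 41^16 × 41^4 × 41^1 ≡ 42 × 16 × 105 × 41 (mod 107)
Multiplying step by step:
  42 × 16 = 672 ≡ 30 (mod 107)
  30 × 105 = 3150 ≡ 47 (mod 107)
  47 × 41 = 1927 ≡ 1 (mod 107)
Result: 41^53 ≡ 1 (mod 107)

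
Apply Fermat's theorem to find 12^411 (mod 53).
By Fermat: 12^{52} ≡ 1 (mod 53). 411 = 7×52 + 47. So 12^{411} ≡ 12^{47} ≡ 35 (mod 53)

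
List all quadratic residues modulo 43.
QRs mod 43: {1, 4, 6, 9, 10, 11, 13, 14, 15, 16, 17, 21, 23, 24, 25, 31, 35, 36, 38, 40, 41}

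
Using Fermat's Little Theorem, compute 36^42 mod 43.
By Fermat's Little Theorem, 36^{42} ≡ 1 (mod 43) since 43 is prime and gcd(36, 43) = 1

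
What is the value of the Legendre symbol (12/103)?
(12/103) = 12^{51} mod 103 = -1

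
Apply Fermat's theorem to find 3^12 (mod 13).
By Fermat's Little Theorem, 3^{12} ≡ 1 (mod 13) since 13 is prime and gcd(3, 13) = 1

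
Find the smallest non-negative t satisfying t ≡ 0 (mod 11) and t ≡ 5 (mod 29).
M = 11 × 29 = 319. M₁ = 29, y₁ ≡ 8 (mod 11). M₂ = 11, y₂ ≡ 8 (mod 29). t = 0×29×8 + 5×11×8 ≡ 121 (mod 319)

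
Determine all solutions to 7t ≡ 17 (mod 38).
35

Since gcd(7, 38) = 1 divides 17, a solution exists.
Multiply both sides by the inverse of 7 mod 38:
  7^(-1) mod 38 = 11
  x ≡ 11 × 17 ≡ 187 ≡ 35 (mod 38)
Verification: 7 × 35 = 245 = 6 × 38 + 17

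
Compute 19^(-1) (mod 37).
2

Using Extended Euclidean Algorithm:
gcd(19, 37) = 1
Bezout coefficients: 19 × 2 + 37 × -1 = 1
So 19 × 2 ≡ 1 (mod 37)
The inverse is 2 mod 37 = 2
Verification: 19 × 2 = 38 = 1 × 37 + 1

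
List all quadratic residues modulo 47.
QRs mod 47: {1, 2, 3, 4, 6, 7, 8, 9, 12, 14, 16, 17, 18, 21, 24, 25, 27, 28, 32, 34, 36, 37, 42}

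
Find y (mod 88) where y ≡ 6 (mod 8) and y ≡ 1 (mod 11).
M = 8 × 11 = 88. M₁ = 11, y₁ ≡ 3 (mod 8). M₂ = 8, y₂ ≡ 7 (mod 11). y = 6×11×3 + 1×8×7 ≡ 78 (mod 88)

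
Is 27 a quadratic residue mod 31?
By Euler's criterion: 27^{15} ≡ 30 (mod 31). Since this equals -1 (≡ 30), 27 is not a QR.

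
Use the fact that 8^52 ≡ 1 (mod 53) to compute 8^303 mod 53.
By Fermat: 8^{52} ≡ 1 (mod 53). 303 ≡ 43 (mod 52). So 8^{303} ≡ 8^{43} ≡ 26 (mod 53)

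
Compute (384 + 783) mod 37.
20

(384 + 783) = 1167
1167 mod 37 = 20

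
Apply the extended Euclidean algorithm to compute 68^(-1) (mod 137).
Extended GCD: 68(-2) + 137(1) = 1. So 68^(-1) ≡ 135 ≡ 135 (mod 137). Verify: 68 × 135 = 9180 ≡ 1 (mod 137)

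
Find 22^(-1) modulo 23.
22

Using Extended Euclidean Algorithm:
gcd(22, 23) = 1
Bezout coefficients: 22 × -1 + 23 × 1 = 1
So 22 × -1 ≡ 1 (mod 23)
The inverse is -1 mod 23 = 22
Verification: 22 × 22 = 484 = 21 × 23 + 1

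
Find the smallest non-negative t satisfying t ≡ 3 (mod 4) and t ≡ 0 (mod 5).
M = 4 × 5 = 20. M₁ = 5, y₁ ≡ 1 (mod 4). M₂ = 4, y₂ ≡ 4 (mod 5). t = 3×5×1 + 0×4×4 ≡ 15 (mod 20)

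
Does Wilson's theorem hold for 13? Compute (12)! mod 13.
(12)! mod 13 = 12. Since this equals -1 (mod 13), Wilson confirms 13 is prime.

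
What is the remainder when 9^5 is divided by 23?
5 = 4 + 1 (binary 101). Repeated squaring mod 23: 9^1 ≡ 9; 9^2 ≡ 9² = 81 ≡ 12; 9^4 ≡ 12² = 144 ≡ 6. Multiply: 9^5 = 9^4 × 9^1 ≡ 6 × 9 (mod 23): 6 × 9 = 54 ≡ 8. So 9^5 ≡ 8 (mod 23).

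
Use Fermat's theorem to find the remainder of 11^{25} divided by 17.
6

By Fermat's Little Theorem, a^(p-1) ≡ 1 (mod p) for prime p and gcd(a, p) = 1
Here p = 17, so 11^16 ≡ 1 (mod 17)
We can reduce the exponent: 25 mod 16 = 9
So 11^25 ≡ 11^9 (mod 17)
Computing: 11^9 mod 17 = 6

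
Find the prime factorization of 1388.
2^2 × 347

Divide by primes starting from smallest:
1388 ÷ 2 = 694
694 ÷ 2 = 347
347 ÷ 347 = 1

1388 = 2^2 × 347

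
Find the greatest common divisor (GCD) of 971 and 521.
1

Using the Euclidean algorithm:
971 = 1 × 521 + 450
521 = 1 × 450 + 71
450 = 6 × 71 + 24
71 = 2 × 24 + 23
24 = 1 × 23 + 1
23 = 23 × 1 + 0

GCD(971, 521) = 1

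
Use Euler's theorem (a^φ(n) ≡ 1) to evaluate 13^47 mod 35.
By Euler: 13^{24} ≡ 1 (mod 35) since gcd(13, 35) = 1. 47 = 1×24 + 23. So 13^{47} ≡ 13^{23} ≡ 27 (mod 35)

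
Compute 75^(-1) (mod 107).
75^(-1) ≡ 10 (mod 107). Verification: 75 × 10 = 750 ≡ 1 (mod 107)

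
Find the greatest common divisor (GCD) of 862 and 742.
2

Using the Euclidean algorithm:
862 = 1 × 742 + 120
742 = 6 × 120 + 22
120 = 5 × 22 + 10
22 = 2 × 10 + 2
10 = 5 × 2 + 0

GCD(862, 742) = 2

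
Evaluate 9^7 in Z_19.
7 = 4 + 2 + 1 (binary 111). Repeated squaring mod 19: 9^1 ≡ 9; 9^2 ≡ 9² = 81 ≡ 5; 9^4 ≡ 5² = 25 ≡ 6. Multiply: 9^7 = 9^4 × 9^2 × 9^1 ≡ 6 × 5 × 9 (mod 19): 6 × 5 = 30 ≡ 11; 11 × 9 = 99 ≡ 4. So 9^7 ≡ 4 (mod 19).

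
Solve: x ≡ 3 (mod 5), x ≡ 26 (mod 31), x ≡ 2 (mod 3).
M = 5 × 31 × 3 = 465. M₁ = 93, y₁ ≡ 2 (mod 5). M₂ = 15, y₂ ≡ 29 (mod 31). M₃ = 155, y₃ ≡ 2 (mod 3). x = 3×93×2 + 26×15×29 + 2×155×2 ≡ 398 (mod 465)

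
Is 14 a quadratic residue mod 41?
By Euler's criterion: 14^{20} ≡ 40 (mod 41). Since this equals -1 (≡ 40), 14 is not a QR.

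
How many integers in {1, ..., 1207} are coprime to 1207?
1120

Prime factorization: 1207 = 17 × 71
Using the formula φ(n) = n × Π(1 - 1/p) for each prime factor p:
φ(1207) = 1207 × (1 - 1/17) × (1 - 1/71)
φ(1207) = 1120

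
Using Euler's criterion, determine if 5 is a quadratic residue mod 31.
By Euler's criterion: 5^{15} ≡ 1 (mod 31). Since this equals 1, 5 is a QR.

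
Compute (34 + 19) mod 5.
3

(34 + 19) = 53
53 mod 5 = 3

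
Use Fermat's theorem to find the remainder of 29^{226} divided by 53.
10

By Fermat's Little Theorem, a^(p-1) ≡ 1 (mod p) for prime p and gcd(a, p) = 1
Here p = 53, so 29^52 ≡ 1 (mod 53)
We can reduce the exponent: 226 mod 52 = 18
So 29^226 ≡ 29^18 (mod 53)
Computing: 29^18 mod 53 = 10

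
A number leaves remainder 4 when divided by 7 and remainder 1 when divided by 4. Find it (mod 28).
M = 7 × 4 = 28. M₁ = 4, y₁ ≡ 2 (mod 7). M₂ = 7, y₂ ≡ 3 (mod 4). y = 4×4×2 + 1×7×3 ≡ 25 (mod 28)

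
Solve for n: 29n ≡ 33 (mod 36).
21

Since gcd(29, 36) = 1 divides 33, a solution exists.
Multiply both sides by the inverse of 29 mod 36:
  29^(-1) mod 36 = 5
  x ≡ 5 × 33 ≡ 165 ≡ 21 (mod 36)
Verification: 29 × 21 = 609 = 16 × 36 + 33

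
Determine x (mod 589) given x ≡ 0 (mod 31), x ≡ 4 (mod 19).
403

Using the Chinese Remainder Theorem:
M = product of moduli = 589
For equation 1: M_1 = 19, 19 ≡ 19 (mod 31), inverse of 19 mod 31 is 18 (check: 19 × 18 = 342 ≡ 1 (mod 31))
For equation 2: M_2 = 31, 31 ≡ 12 (mod 19), inverse of 31 mod 19 is 8 (check: 12 × 8 = 96 ≡ 1 (mod 19))
Combine: x ≡ Σ r_i×M_i×(M_i⁻¹ mod m_i) = 0×19×18 + 4×31×8 = 0 + 992 = 992
992 mod 589 = 403
x ≡ 403 (mod 589)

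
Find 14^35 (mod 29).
Using Fermat: 14^{28} ≡ 1 (mod 29). 35 ≡ 7 (mod 28). So 14^{35} ≡ 14^{7} ≡ 12 (mod 29)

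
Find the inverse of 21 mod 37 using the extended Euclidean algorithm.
Extended GCD: 21(-7) + 37(4) = 1. So 21^(-1) ≡ 30 ≡ 30 (mod 37). Verify: 21 × 30 = 630 ≡ 1 (mod 37)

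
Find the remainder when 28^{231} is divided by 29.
By Fermat: 28^{28} ≡ 1 (mod 29). 231 = 8×28 + 7. So 28^{231} ≡ 28^{7} ≡ 28 (mod 29)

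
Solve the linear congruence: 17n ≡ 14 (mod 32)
14

Since gcd(17, 32) = 1 divides 14, a solution exists.
Multiply both sides by the inverse of 17 mod 32:
  17^(-1) mod 32 = 17
  x ≡ 17 × 14 ≡ 238 ≡ 14 (mod 32)
Verification: 17 × 14 = 238 = 7 × 32 + 14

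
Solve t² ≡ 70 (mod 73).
The square roots of 70 mod 73 are 17 and 56. Verify: 17² = 289 ≡ 70 (mod 73)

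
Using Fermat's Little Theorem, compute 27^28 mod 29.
By Fermat's Little Theorem, 27^{28} ≡ 1 (mod 29) since 29 is prime and gcd(27, 29) = 1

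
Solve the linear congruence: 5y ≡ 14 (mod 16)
6

Since gcd(5, 16) = 1 divides 14, a solution exists.
Multiply both sides by the inverse of 5 mod 16:
  5^(-1) mod 16 = 13
  x ≡ 13 × 14 ≡ 182 ≡ 6 (mod 16)
Verification: 5 × 6 = 30 = 1 × 16 + 14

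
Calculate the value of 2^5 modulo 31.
5 = 4 + 1 (binary 101). Repeated squaring mod 31: 2^1 ≡ 2; 2^2 ≡ 2² = 4 ≡ 4; 2^4 ≡ 4² = 16 ≡ 16. Multiply: 2^5 = 2^4 × 2^1 ≡ 16 × 2 (mod 31): 16 × 2 = 32 ≡ 1. So 2^5 ≡ 1 (mod 31).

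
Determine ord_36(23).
Powers of 23 mod 36: 23^1≡23, 23^2≡25, 23^3≡35, 23^4≡13, 23^5≡11, 23^6≡1. Order = 6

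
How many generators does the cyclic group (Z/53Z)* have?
24

The number of primitive roots modulo p is φ(p-1) = φ(52)
φ(52) = 24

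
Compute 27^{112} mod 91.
1

Using successive squaring:
Binary expansion of 112: 1110000
Powers of 27 mod 91 (each is the square of the previous):
  27^1 ≡ 27 (mod 91)
  27^2 ≡ 27² = 729 ≡ 1 (mod 91)
  27^4 ≡ 1² = 1 ≡ 1 (mod 91)
  27^8 ≡ 1² = 1 ≡ 1 (mod 91)
  27^16 ≡ 1² = 1 ≡ 1 (mod 91)
  27^32 ≡ 1² = 1 ≡ 1 (mod 91)
  27^64 ≡ 1² = 1 ≡ 1 (mod 91)
112 = 64 + 32 + 16, so 27^112 = 27^64 × 27^32 × 27^16 ≡ 1 × 1 × 1 (mod 91)
Multiplying step by step:
  1 × 1 = 1 ≡ 1 (mod 91)
  1 × 1 = 1 ≡ 1 (mod 91)
Result: 27^112 ≡ 1 (mod 91)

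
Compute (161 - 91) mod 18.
16

(161 - 91) = 70
70 mod 18 = 16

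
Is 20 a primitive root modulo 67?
Yes

To verify, check if 20^(66/q) ≢ 1 (mod 67) for each prime divisor q of 66
Divisors of 66 = 66: [1, 2, 3, 6, 11, 22, 33, 66]
  20^(66/11) = 20^6 ≡ 59 (mod 67)
  20^(66/2) = 20^33 ≡ 66 (mod 67)
  20^(66/3) = 20^22 ≡ 29 (mod 67)
Conclusion: 20 is a primitive root modulo 67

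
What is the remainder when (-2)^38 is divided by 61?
Using repeated squaring. (-2) ≡ 59 (mod 61). 38 = 32 + 4 + 2 (binary 100110). Repeated squaring mod 61: 59^1 ≡ 59; 59^2 ≡ 59² = 3481 ≡ 4; 59^4 ≡ 4² = 16 ≡ 16; 59^8 ≡ 16² = 256 ≡ 12; 59^16 ≡ 12² = 144 ≡ 22; 59^32 ≡ 22² = 484 ≡ 57. Multiply: (-2)^38 ≡ 59^32 × 59^4 × 59^2 ≡ 57 × 16 × 4 (mod 61): 57 × 16 = 912 ≡ 58; 58 × 4 = 232 ≡ 49. So (-2)^38 ≡ 49 (mod 61).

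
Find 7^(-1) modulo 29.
25

Using Extended Euclidean Algorithm:
gcd(7, 29) = 1
Bezout coefficients: 7 × -4 + 29 × 1 = 1
So 7 × -4 ≡ 1 (mod 29)
The inverse is -4 mod 29 = 25
Verification: 7 × 25 = 175 = 6 × 29 + 1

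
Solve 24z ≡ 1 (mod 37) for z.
24^(-1) ≡ 17 (mod 37). Verification: 24 × 17 = 408 ≡ 1 (mod 37)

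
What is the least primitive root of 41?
6

A primitive root g modulo p has order p-1 = 40
Prime divisors of 40: [2, 5]
g is a primitive root iff g^(40/q) ≢ 1 (mod 41) for each prime divisor q
Testing small values:
  g = 2: 2^20 ≡ 1, 2^8 ≡ 10 (mod 41) → 2^20 ≡ 1, not primitive root
  g = 3: 3^20 ≡ 40, 3^8 ≡ 1 (mod 41) → 3^8 ≡ 1, not primitive root
  g = 4: 4^20 ≡ 1, 4^8 ≡ 18 (mod 41) → 4^20 ≡ 1, not primitive root
  g = 5: 5^20 ≡ 1, 5^8 ≡ 18 (mod 41) → 5^20 ≡ 1, not primitive root
  g = 6: 6^20 ≡ 40, 6^8 ≡ 10 (mod 41) → none is 1, primitive root!
The smallest primitive root is 6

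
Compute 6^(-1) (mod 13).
6^(-1) ≡ 11 (mod 13). Verification: 6 × 11 = 66 ≡ 1 (mod 13)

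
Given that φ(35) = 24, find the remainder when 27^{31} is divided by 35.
By Euler: 27^{24} ≡ 1 (mod 35) since gcd(27, 35) = 1. 31 = 1×24 + 7. So 27^{31} ≡ 27^{7} ≡ 13 (mod 35)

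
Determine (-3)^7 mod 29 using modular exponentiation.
(-3) ≡ 26 (mod 29). 7 = 4 + 2 + 1 (binary 111). Repeated squaring mod 29: 26^1 ≡ 26; 26^2 ≡ 26² = 676 ≡ 9; 26^4 ≡ 9² = 81 ≡ 23. Multiply: (-3)^7 ≡ 26^4 × 26^2 × 26^1 ≡ 23 × 9 × 26 (mod 29): 23 × 9 = 207 ≡ 4; 4 × 26 = 104 ≡ 17. So (-3)^7 ≡ 17 (mod 29).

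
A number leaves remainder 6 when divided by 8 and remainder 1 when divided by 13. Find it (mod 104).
M = 8 × 13 = 104. M₁ = 13, y₁ ≡ 5 (mod 8). M₂ = 8, y₂ ≡ 5 (mod 13). k = 6×13×5 + 1×8×5 ≡ 14 (mod 104)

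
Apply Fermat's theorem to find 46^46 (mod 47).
By Fermat's Little Theorem, 46^{46} ≡ 1 (mod 47) since 47 is prime and gcd(46, 47) = 1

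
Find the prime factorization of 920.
2^3 × 5 × 23

Divide by primes starting from smallest:
920 ÷ 2 = 460
460 ÷ 2 = 230
230 ÷ 2 = 115
115 ÷ 5 = 23
23 ÷ 23 = 1

920 = 2^3 × 5 × 23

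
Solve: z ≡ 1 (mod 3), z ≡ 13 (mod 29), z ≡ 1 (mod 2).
M = 3 × 29 × 2 = 174. M₁ = 58, y₁ ≡ 1 (mod 3). M₂ = 6, y₂ ≡ 5 (mod 29). M₃ = 87, y₃ ≡ 1 (mod 2). z = 1×58×1 + 13×6×5 + 1×87×1 ≡ 13 (mod 174)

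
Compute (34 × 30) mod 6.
0

(34 × 30) = 1020
1020 mod 6 = 0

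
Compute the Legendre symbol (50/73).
(50/73) = 50^{36} mod 73 = 1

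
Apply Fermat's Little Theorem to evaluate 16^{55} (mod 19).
16

By Fermat's Little Theorem, a^(p-1) ≡ 1 (mod p) for prime p and gcd(a, p) = 1
Here p = 19, so 16^18 ≡ 1 (mod 19)
We can reduce the exponent: 55 mod 18 = 1
So 16^55 ≡ 16^1 (mod 19)
Computing: 16^1 mod 19 = 16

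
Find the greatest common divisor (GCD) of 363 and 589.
1

Using the Euclidean algorithm:
363 = 0 × 589 + 363
589 = 1 × 363 + 226
363 = 1 × 226 + 137
226 = 1 × 137 + 89
137 = 1 × 89 + 48
89 = 1 × 48 + 41
48 = 1 × 41 + 7
41 = 5 × 7 + 6
7 = 1 × 6 + 1
6 = 6 × 1 + 0

GCD(363, 589) = 1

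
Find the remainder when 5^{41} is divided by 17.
By Fermat: 5^{16} ≡ 1 (mod 17). 41 = 2×16 + 9. So 5^{41} ≡ 5^{9} ≡ 12 (mod 17)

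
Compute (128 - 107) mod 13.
8

(128 - 107) = 21
21 mod 13 = 8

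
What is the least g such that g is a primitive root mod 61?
p - 1 = 60 has prime divisors 2, 3, 5. h is a primitive root mod 61 iff h^(60/q) ≢ 1 (mod 61) for each such q.
h = 2: 2^30 ≡ 60, 2^20 ≡ 47, 2^12 ≡ 9 (mod 61); none is 1, so 2 has order 60 and is a primitive root.
The smallest primitive root mod 61 is g = 2.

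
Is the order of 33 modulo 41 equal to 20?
Yes, ord_41(33) = 20.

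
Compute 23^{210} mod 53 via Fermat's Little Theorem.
52

By Fermat's Little Theorem, a^(p-1) ≡ 1 (mod p) for prime p and gcd(a, p) = 1
Here p = 53, so 23^52 ≡ 1 (mod 53)
We can reduce the exponent: 210 mod 52 = 2
So 23^210 ≡ 23^2 (mod 53)
Computing: 23^2 mod 53 = 52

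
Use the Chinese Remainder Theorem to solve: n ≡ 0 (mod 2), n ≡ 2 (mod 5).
2

Using the Chinese Remainder Theorem:
M = product of moduli = 10
For equation 1: M_1 = 5, 5 ≡ 1 (mod 2), inverse of 5 mod 2 is 1 (check: 1 × 1 = 1 ≡ 1 (mod 2))
For equation 2: M_2 = 2, 2 ≡ 2 (mod 5), inverse of 2 mod 5 is 3 (check: 2 × 3 = 6 ≡ 1 (mod 5))
Combine: n ≡ Σ r_i×M_i×(M_i⁻¹ mod m_i) = 0×5×1 + 2×2×3 = 0 + 12 = 12
12 mod 10 = 2
n ≡ 2 (mod 10)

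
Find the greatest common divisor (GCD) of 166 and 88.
2

Using the Euclidean algorithm:
166 = 1 × 88 + 78
88 = 1 × 78 + 10
78 = 7 × 10 + 8
10 = 1 × 8 + 2
8 = 4 × 2 + 0

GCD(166, 88) = 2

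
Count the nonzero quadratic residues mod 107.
For prime 107, there are (p-1)/2 = (107-1)/2 = 53 quadratic residues (excluding 0).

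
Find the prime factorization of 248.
2^3 × 31

Divide by primes starting from smallest:
248 ÷ 2 = 124
124 ÷ 2 = 62
62 ÷ 2 = 31
31 ÷ 31 = 1

248 = 2^3 × 31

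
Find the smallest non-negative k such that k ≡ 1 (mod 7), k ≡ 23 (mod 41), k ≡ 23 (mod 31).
6378

Using the Chinese Remainder Theorem:
M = product of moduli = 8897
For equation 1: M_1 = 1271, 1271 ≡ 4 (mod 7), inverse of 1271 mod 7 is 2 (check: 4 × 2 = 8 ≡ 1 (mod 7))
For equation 2: M_2 = 217, 217 ≡ 12 (mod 41), inverse of 217 mod 41 is 24 (check: 12 × 24 = 288 ≡ 1 (mod 41))
For equation 3: M_3 = 287, 287 ≡ 8 (mod 31), inverse of 287 mod 31 is 4 (check: 8 × 4 = 32 ≡ 1 (mod 31))
Combine: k ≡ Σ r_i×M_i×(M_i⁻¹ mod m_i) = 1×1271×2 + 23×217×24 + 23×287×4 = 2542 + 119784 + 26404 = 148730
148730 mod 8897 = 6378
k ≡ 6378 (mod 8897)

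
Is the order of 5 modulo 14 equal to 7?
No, the actual order is 6, not 7.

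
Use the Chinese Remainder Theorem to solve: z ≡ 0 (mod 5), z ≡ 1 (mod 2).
M = 5 × 2 = 10. M₁ = 2, y₁ ≡ 3 (mod 5). M₂ = 5, y₂ ≡ 1 (mod 2). z = 0×2×3 + 1×5×1 ≡ 5 (mod 10)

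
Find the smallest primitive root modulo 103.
5

A primitive root g modulo p has order p-1 = 102
Prime divisors of 102: [2, 3, 17]
g is a primitive root iff g^(102/q) ≢ 1 (mod 103) for each prime divisor q
Testing small values:
  g = 2: 2^51 ≡ 1, 2^34 ≡ 46, 2^6 ≡ 64 (mod 103) → 2^51 ≡ 1, not primitive root
  g = 3: 3^51 ≡ 102, 3^34 ≡ 1, 3^6 ≡ 8 (mod 103) → 3^34 ≡ 1, not primitive root
  g = 4: 4^51 ≡ 1, 4^34 ≡ 56, 4^6 ≡ 79 (mod 103) → 4^51 ≡ 1, not primitive root
  g = 5: 5^51 ≡ 102, 5^34 ≡ 56, 5^6 ≡ 72 (mod 103) → none is 1, primitive root!
The smallest primitive root is 5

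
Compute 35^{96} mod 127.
87

Using successive squaring:
Binary expansion of 96: 1100000
Powers of 35 mod 127 (each is the square of the previous):
  35^1 ≡ 35 (mod 127)
  35^2 ≡ 35² = 1225 ≡ 82 (mod 127)
  35^4 ≡ 82² = 6724 ≡ 120 (mod 127)
  35^8 ≡ 120² = 14400 ≡ 49 (mod 127)
  35^16 ≡ 49² = 2401 ≡ 115 (mod 127)
  35^32 ≡ 115² = 13225 ≡ 17 (mod 127)
  35^64 ≡ 17² = 289 ≡ 35 (mod 127)
96 = 64 + 32, so 35^96 = 35^64 × 35^32 ≡ 35 × 17 (mod 127)
Multiplying step by step:
  35 × 17 = 595 ≡ 87 (mod 127)
Result: 35^96 ≡ 87 (mod 127)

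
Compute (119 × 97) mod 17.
0

(119 × 97) = 11543
11543 mod 17 = 0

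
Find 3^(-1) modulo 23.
8

Using Extended Euclidean Algorithm:
gcd(3, 23) = 1
Bezout coefficients: 3 × 8 + 23 × -1 = 1
So 3 × 8 ≡ 1 (mod 23)
The inverse is 8 mod 23 = 8
Verification: 3 × 8 = 24 = 1 × 23 + 1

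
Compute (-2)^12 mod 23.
Using repeated squaring. (-2) ≡ 21 (mod 23). 12 = 8 + 4 (binary 1100). Repeated squaring mod 23: 21^1 ≡ 21; 21^2 ≡ 21² = 441 ≡ 4; 21^4 ≡ 4² = 16 ≡ 16; 21^8 ≡ 16² = 256 ≡ 3. Multiply: (-2)^12 ≡ 21^8 × 21^4 ≡ 3 × 16 (mod 23): 3 × 16 = 48 ≡ 2. So (-2)^12 ≡ 2 (mod 23).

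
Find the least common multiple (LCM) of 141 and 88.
12408

First find GCD(141, 88) using the Euclidean algorithm:
141 = 1 × 88 + 53
88 = 1 × 53 + 35
53 = 1 × 35 + 18
35 = 1 × 18 + 17
18 = 1 × 17 + 1
17 = 17 × 1 + 0
GCD(141, 88) = 1

LCM formula: LCM(a, b) = (a × b) / GCD(a, b)
LCM(141, 88) = (141 × 88) / 1
LCM(141, 88) = 12408 / 1
LCM(141, 88) = 12408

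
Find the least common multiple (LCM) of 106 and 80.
4240

First find GCD(106, 80) using the Euclidean algorithm:
106 = 1 × 80 + 26
80 = 3 × 26 + 2
26 = 13 × 2 + 0
GCD(106, 80) = 2

LCM formula: LCM(a, b) = (a × b) / GCD(a, b)
LCM(106, 80) = (106 × 80) / 2
LCM(106, 80) = 8480 / 2
LCM(106, 80) = 4240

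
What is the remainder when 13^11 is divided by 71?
Using repeated squaring. 11 = 8 + 2 + 1 (binary 1011). Repeated squaring mod 71: 13^1 ≡ 13; 13^2 ≡ 13² = 169 ≡ 27; 13^4 ≡ 27² = 729 ≡ 19; 13^8 ≡ 19² = 361 ≡ 6. Multiply: 13^11 = 13^8 × 13^2 × 13^1 ≡ 6 × 27 × 13 (mod 71): 6 × 27 = 162 ≡ 20; 20 × 13 = 260 ≡ 47. So 13^11 ≡ 47 (mod 71).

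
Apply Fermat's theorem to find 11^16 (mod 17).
By Fermat's Little Theorem, 11^{16} ≡ 1 (mod 17) since 17 is prime and gcd(11, 17) = 1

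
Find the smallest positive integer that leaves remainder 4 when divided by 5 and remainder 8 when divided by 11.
M = 5 × 11 = 55. M₁ = 11, y₁ ≡ 1 (mod 5). M₂ = 5, y₂ ≡ 9 (mod 11). n = 4×11×1 + 8×5×9 ≡ 19 (mod 55). The smallest positive such number is 19.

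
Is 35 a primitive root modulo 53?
Yes

To verify, check if 35^(52/q) ≢ 1 (mod 53) for each prime divisor q of 52
Divisors of 52 = 52: [1, 2, 4, 13, 26, 52]
  35^(52/2) = 35^26 ≡ 52 (mod 53)
  35^(52/13) = 35^4 ≡ 36 (mod 53)
Conclusion: 35 is a primitive root modulo 53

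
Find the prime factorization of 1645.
5 × 7 × 47

Divide by primes starting from smallest:
1645 ÷ 5 = 329
329 ÷ 7 = 47
47 ÷ 47 = 1

1645 = 5 × 7 × 47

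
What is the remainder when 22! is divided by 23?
By Wilson's theorem, (22)! ≡ -1 ≡ 22 (mod 23)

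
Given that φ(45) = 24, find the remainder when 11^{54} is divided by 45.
By Euler: 11^{24} ≡ 1 (mod 45) since gcd(11, 45) = 1. 54 = 2×24 + 6. So 11^{54} ≡ 11^{6} ≡ 1 (mod 45)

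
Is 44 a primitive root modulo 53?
p - 1 = 52 has prime divisors 2, 13. Check 44^(52/q) mod 53 for each: 44^(52/2) = 44^26 ≡ 1, 44^(52/13) = 44^4 ≡ 42 (mod 53). Since 44^26 ≡ 1 (mod 53), the order of 44 divides 26 (in fact the order is 13) ≠ 52, so it is not a primitive root.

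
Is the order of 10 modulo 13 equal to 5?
No, the actual order is 6, not 5.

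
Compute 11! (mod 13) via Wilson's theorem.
(12)! = (11)! × (12) ≡ -1 (mod 13). So (11)! ≡ -1 × (12)^(-1) ≡ (-1)×(-1) = 1 (mod 13)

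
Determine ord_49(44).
Powers of 44 mod 49: 44^1≡44, 44^2≡25, 44^3≡22, 44^4≡37, 44^5≡11, 44^6≡43, 44^7≡30, 44^8≡46, 44^9≡15, 44^10≡23, 44^11≡32, 44^12≡36, 44^13≡16, 44^14≡18, 44^15≡8, 44^16≡9, 44^17≡4, 44^18≡29, 44^19≡2, 44^20≡39, 44^21≡1. Order = 21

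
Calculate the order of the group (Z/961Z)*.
930

Prime factorization: 961 = 31^2
Using the formula φ(n) = n × Π(1 - 1/p) for each prime factor p:
φ(961) = 961 × (1 - 1/31)
φ(961) = 930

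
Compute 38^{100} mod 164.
40

Using successive squaring:
Binary expansion of 100: 1100100
Powers of 38 mod 164 (each is the square of the previous):
  38^1 ≡ 38 (mod 164)
  38^2 ≡ 38² = 1444 ≡ 132 (mod 164)
  38^4 ≡ 132² = 17424 ≡ 40 (mod 164)
  38^8 ≡ 40² = 1600 ≡ 124 (mod 164)
  38^16 ≡ 124² = 15376 ≡ 124 (mod 164)
  38^32 ≡ 124² = 15376 ≡ 124 (mod 164)
  38^64 ≡ 124² = 15376 ≡ 124 (mod 164)
100 = 64 + 32 + 4, so 38^100 = 38^64 × 38^32 × 38^4 ≡ 124 × 124 × 40 (mod 164)
Multiplying step by step:
  124 × 124 = 15376 ≡ 124 (mod 164)
  124 × 40 = 4960 ≡ 40 (mod 164)
Result: 38^100 ≡ 40 (mod 164)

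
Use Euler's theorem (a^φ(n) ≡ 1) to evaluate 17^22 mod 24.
By Euler: 17^{8} ≡ 1 (mod 24) since gcd(17, 24) = 1. 22 = 2×8 + 6. So 17^{22} ≡ 17^{6} ≡ 1 (mod 24)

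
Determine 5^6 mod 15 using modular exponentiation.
6 = 4 + 2 (binary 110). Repeated squaring mod 15: 5^1 ≡ 5; 5^2 ≡ 5² = 25 ≡ 10; 5^4 ≡ 10² = 100 ≡ 10. Multiply: 5^6 = 5^4 × 5^2 ≡ 10 × 10 (mod 15): 10 × 10 = 100 ≡ 10. So 5^6 ≡ 10 (mod 15).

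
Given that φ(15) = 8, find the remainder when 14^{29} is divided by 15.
By Euler: 14^{8} ≡ 1 (mod 15) since gcd(14, 15) = 1. 29 = 3×8 + 5. So 14^{29} ≡ 14^{5} ≡ 14 (mod 15)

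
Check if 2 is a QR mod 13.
By Euler's criterion: 2^{6} ≡ 12 (mod 13). Since this equals -1 (≡ 12), 2 is not a QR.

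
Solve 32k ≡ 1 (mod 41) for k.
32^(-1) ≡ 9 (mod 41). Verification: 32 × 9 = 288 ≡ 1 (mod 41)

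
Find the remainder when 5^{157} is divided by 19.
By Fermat: 5^{18} ≡ 1 (mod 19). 157 = 8×18 + 13. So 5^{157} ≡ 5^{13} ≡ 17 (mod 19)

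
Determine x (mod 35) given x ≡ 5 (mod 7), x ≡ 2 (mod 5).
12

Using the Chinese Remainder Theorem:
M = product of moduli = 35
For equation 1: M_1 = 5, 5 ≡ 5 (mod 7), inverse of 5 mod 7 is 3 (check: 5 × 3 = 15 ≡ 1 (mod 7))
For equation 2: M_2 = 7, 7 ≡ 2 (mod 5), inverse of 7 mod 5 is 3 (check: 2 × 3 = 6 ≡ 1 (mod 5))
Combine: x ≡ Σ r_i×M_i×(M_i⁻¹ mod m_i) = 5×5×3 + 2×7×3 = 75 + 42 = 117
117 mod 35 = 12
x ≡ 12 (mod 35)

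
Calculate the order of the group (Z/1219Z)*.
1144

Prime factorization: 1219 = 23 × 53
Using the formula φ(n) = n × Π(1 - 1/p) for each prime factor p:
φ(1219) = 1219 × (1 - 1/23) × (1 - 1/53)
φ(1219) = 1144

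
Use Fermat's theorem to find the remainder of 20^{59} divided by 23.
11

By Fermat's Little Theorem, a^(p-1) ≡ 1 (mod p) for prime p and gcd(a, p) = 1
Here p = 23, so 20^22 ≡ 1 (mod 23)
We can reduce the exponent: 59 mod 22 = 15
So 20^59 ≡ 20^15 (mod 23)
Computing: 20^15 mod 23 = 11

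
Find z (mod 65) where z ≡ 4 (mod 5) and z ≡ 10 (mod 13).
M = 5 × 13 = 65. M₁ = 13, y₁ ≡ 2 (mod 5). M₂ = 5, y₂ ≡ 8 (mod 13). z = 4×13×2 + 10×5×8 ≡ 49 (mod 65)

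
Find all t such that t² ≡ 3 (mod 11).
The square roots of 3 mod 11 are 5 and 6. Verify: 5² = 25 ≡ 3 (mod 11)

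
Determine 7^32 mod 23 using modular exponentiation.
Using Fermat: 7^{22} ≡ 1 (mod 23). 32 ≡ 10 (mod 22). So 7^{32} ≡ 7^{10} ≡ 13 (mod 23)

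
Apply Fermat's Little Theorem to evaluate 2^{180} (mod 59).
5

By Fermat's Little Theorem, a^(p-1) ≡ 1 (mod p) for prime p and gcd(a, p) = 1
Here p = 59, so 2^58 ≡ 1 (mod 59)
We can reduce the exponent: 180 mod 58 = 6
So 2^180 ≡ 2^6 (mod 59)
Computing: 2^6 mod 59 = 5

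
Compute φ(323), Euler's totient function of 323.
288

Prime factorization: 323 = 17 × 19
Using the formula φ(n) = n × Π(1 - 1/p) for each prime factor p:
φ(323) = 323 × (1 - 1/17) × (1 - 1/19)
φ(323) = 288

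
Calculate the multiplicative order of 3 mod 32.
Powers of 3 mod 32: 3^1≡3, 3^2≡9, 3^3≡27, 3^4≡17, 3^5≡19, 3^6≡25, 3^7≡11, 3^8≡1. Order = 8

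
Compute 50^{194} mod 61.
60

Using successive squaring:
Binary expansion of 194: 11000010
Powers of 50 mod 61 (each is the square of the previous):
  50^1 ≡ 50 (mod 61)
  50^2 ≡ 50² = 2500 ≡ 60 (mod 61)
  50^4 ≡ 60² = 3600 ≡ 1 (mod 61)
  50^8 ≡ 1² = 1 ≡ 1 (mod 61)
  50^16 ≡ 1² = 1 ≡ 1 (mod 61)
  50^32 ≡ 1² = 1 ≡ 1 (mod 61)
  50^64 ≡ 1² = 1 ≡ 1 (mod 61)
  50^128 ≡ 1² = 1 ≡ 1 (mod 61)
194 = 128 + 64 + 2, so 50^194 = 50^128 × 50^64 × 50^2 ≡ 1 × 1 × 60 (mod 61)
Multiplying step by step:
  1 × 1 = 1 ≡ 1 (mod 61)
  1 × 60 = 60 ≡ 60 (mod 61)
Result: 50^194 ≡ 60 (mod 61)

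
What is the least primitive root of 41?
6

A primitive root g modulo p has order p-1 = 40
Prime divisors of 40: [2, 5]
g is a primitive root iff g^(40/q) ≢ 1 (mod 41) for each prime divisor q
Testing small values:
  g = 2: 2^20 ≡ 1, 2^8 ≡ 10 (mod 41) → 2^20 ≡ 1, not primitive root
  g = 3: 3^20 ≡ 40, 3^8 ≡ 1 (mod 41) → 3^8 ≡ 1, not primitive root
  g = 4: 4^20 ≡ 1, 4^8 ≡ 18 (mod 41) → 4^20 ≡ 1, not primitive root
  g = 5: 5^20 ≡ 1, 5^8 ≡ 18 (mod 41) → 5^20 ≡ 1, not primitive root
  g = 6: 6^20 ≡ 40, 6^8 ≡ 10 (mod 41) → none is 1, primitive root!
The smallest primitive root is 6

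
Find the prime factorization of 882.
2 × 3^2 × 7^2

Divide by primes starting from smallest:
882 ÷ 2 = 441
441 ÷ 3 = 147
147 ÷ 3 = 49
49 ÷ 7 = 7
7 ÷ 7 = 1

882 = 2 × 3^2 × 7^2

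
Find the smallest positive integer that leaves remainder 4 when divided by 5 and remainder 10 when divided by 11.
M = 5 × 11 = 55. M₁ = 11, y₁ ≡ 1 (mod 5). M₂ = 5, y₂ ≡ 9 (mod 11). r = 4×11×1 + 10×5×9 ≡ 54 (mod 55). The smallest positive such number is 54.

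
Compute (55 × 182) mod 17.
14

(55 × 182) = 10010
10010 mod 17 = 14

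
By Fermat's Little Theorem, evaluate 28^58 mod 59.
By Fermat's Little Theorem, 28^{58} ≡ 1 (mod 59) since 59 is prime and gcd(28, 59) = 1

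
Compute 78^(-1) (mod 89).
8

Using Extended Euclidean Algorithm:
gcd(78, 89) = 1
Bezout coefficients: 78 × 8 + 89 × -7 = 1
So 78 × 8 ≡ 1 (mod 89)
The inverse is 8 mod 89 = 8
Verification: 78 × 8 = 624 = 7 × 89 + 1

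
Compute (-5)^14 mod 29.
Using repeated squaring. (-5) ≡ 24 (mod 29). 14 = 8 + 4 + 2 (binary 1110). Repeated squaring mod 29: 24^1 ≡ 24; 24^2 ≡ 24² = 576 ≡ 25; 24^4 ≡ 25² = 625 ≡ 16; 24^8 ≡ 16² = 256 ≡ 24. Multiply: (-5)^14 ≡ 24^8 × 24^4 × 24^2 ≡ 24 × 16 × 25 (mod 29): 24 × 16 = 384 ≡ 7; 7 × 25 = 175 ≡ 1. So (-5)^14 ≡ 1 (mod 29).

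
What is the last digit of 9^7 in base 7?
9 ≡ 2 (mod 7). 7 = 4 + 2 + 1 (binary 111). Repeated squaring mod 7: 2^1 ≡ 2; 2^2 ≡ 2² = 4 ≡ 4; 2^4 ≡ 4² = 16 ≡ 2. Multiply: 9^7 ≡ 2^4 × 2^2 × 2^1 ≡ 2 × 4 × 2 (mod 7): 2 × 4 = 8 ≡ 1; 1 × 2 = 2 ≡ 2. So 9^7 ≡ 2 (mod 7).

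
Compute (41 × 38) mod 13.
11

(41 × 38) = 1558
1558 mod 13 = 11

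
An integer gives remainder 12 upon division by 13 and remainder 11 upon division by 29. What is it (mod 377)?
M = 13 × 29 = 377. M₁ = 29, y₁ ≡ 9 (mod 13). M₂ = 13, y₂ ≡ 9 (mod 29). n = 12×29×9 + 11×13×9 ≡ 272 (mod 377). The smallest positive such number is 272.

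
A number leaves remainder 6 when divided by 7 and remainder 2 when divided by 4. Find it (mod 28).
M = 7 × 4 = 28. M₁ = 4, y₁ ≡ 2 (mod 7). M₂ = 7, y₂ ≡ 3 (mod 4). t = 6×4×2 + 2×7×3 ≡ 6 (mod 28)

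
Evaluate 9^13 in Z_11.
Using Fermat: 9^{10} ≡ 1 (mod 11). 13 ≡ 3 (mod 10). So 9^{13} ≡ 9^{3} ≡ 3 (mod 11)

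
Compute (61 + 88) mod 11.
6

(61 + 88) = 149
149 mod 11 = 6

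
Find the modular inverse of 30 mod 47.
30^(-1) ≡ 11 (mod 47). Verification: 30 × 11 = 330 ≡ 1 (mod 47)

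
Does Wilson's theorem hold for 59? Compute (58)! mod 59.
(58)! mod 59 = 58. Since this equals -1 (mod 59), Wilson confirms 59 is prime.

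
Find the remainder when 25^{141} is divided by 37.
By Fermat: 25^{36} ≡ 1 (mod 37). 141 = 3×36 + 33. So 25^{141} ≡ 25^{33} ≡ 27 (mod 37)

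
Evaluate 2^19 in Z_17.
Using Fermat: 2^{16} ≡ 1 (mod 17). 19 ≡ 3 (mod 16). So 2^{19} ≡ 2^{3} ≡ 8 (mod 17)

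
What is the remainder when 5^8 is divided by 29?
8 = 8 (binary 1000). Repeated squaring mod 29: 5^1 ≡ 5; 5^2 ≡ 5² = 25 ≡ 25; 5^4 ≡ 25² = 625 ≡ 16; 5^8 ≡ 16² = 256 ≡ 24. So 5^8 ≡ 24 (mod 29).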